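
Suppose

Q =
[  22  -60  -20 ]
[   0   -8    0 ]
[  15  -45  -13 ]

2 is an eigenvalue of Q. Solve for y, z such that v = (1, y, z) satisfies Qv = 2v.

We need (Q - 2I)v = 0.
Q - 2I = [[20, -60, -20], [0, -10, 0], [15, -45, -15]].
Row 1: (20)·1 + (-60)·y + (-20)·z = 0
Row 2: (0)·1 + (-10)·y + (0)·z = 0
Row 3: (15)·1 + (-45)·y + (-15)·z = 0
Solving gives y = 0, z = 1.
Check: Q·(1, 0, 1) = (2, 0, 2) = 2·(1, 0, 1).

0, 1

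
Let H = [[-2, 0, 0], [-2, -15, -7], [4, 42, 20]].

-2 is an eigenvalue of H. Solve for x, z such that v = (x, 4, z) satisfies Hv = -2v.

We need (H + 2I)v = 0.
H + 2I = [[0, 0, 0], [-2, -13, -7], [4, 42, 22]].
Row 1: (0)·x + (0)·4 + (0)·z = 0
Row 2: (-2)·x + (-13)·4 + (-7)·z = 0
Row 3: (4)·x + (42)·4 + (22)·z = 0
Solving gives x = 2, z = -8.
Check: H·(2, 4, -8) = (-4, -8, 16) = -2·(2, 4, -8).

2, -8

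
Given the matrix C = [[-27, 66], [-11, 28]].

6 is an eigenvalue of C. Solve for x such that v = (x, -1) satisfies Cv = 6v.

We need (C - 6I)v = 0.
C - 6I = [[-33, 66], [-11, 22]].
Row 1: (-33)·x + (66)·-1 = 0
Row 2: (-11)·x + (22)·-1 = 0
Solving gives x = -2.
Check: C·(-2, -1) = (-12, -6) = 6·(-2, -1).

-2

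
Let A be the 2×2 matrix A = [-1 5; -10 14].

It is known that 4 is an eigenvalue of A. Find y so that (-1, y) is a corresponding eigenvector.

We need (A - 4I)v = 0.
A - 4I = [[-5, 5], [-10, 10]].
Row 1: (-5)·-1 + (5)·y = 0
Row 2: (-10)·-1 + (10)·y = 0
Solving gives y = -1.
Check: A·(-1, -1) = (-4, -4) = 4·(-1, -1).

-1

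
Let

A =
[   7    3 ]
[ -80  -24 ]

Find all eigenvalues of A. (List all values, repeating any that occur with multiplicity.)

-9, -8

det(A - μI) = (7 - μ)(-24 - μ) - (3)·(-80) = μ^2 + 17μ + 72.
This factors as (μ + 9)·(μ + 8) = 0.
Eigenvalues: -9, -8.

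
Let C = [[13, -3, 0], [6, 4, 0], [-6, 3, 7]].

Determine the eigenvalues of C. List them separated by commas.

7, 7, 10

Compute the characteristic polynomial p(lambda) = det(lambda·I - C).
Expanding the 3×3 determinant: p(lambda) = lambda^3 - 24·lambda^2 + 189·lambda - 490.
Since p(7) = 0, lambda = 7 is a root.
Dividing by (lambda - 7) leaves lambda^2 - 17·lambda + 70.
The quadratic factors as (lambda - 7)·(lambda - 10).
Eigenvalues: 7, 7, 10.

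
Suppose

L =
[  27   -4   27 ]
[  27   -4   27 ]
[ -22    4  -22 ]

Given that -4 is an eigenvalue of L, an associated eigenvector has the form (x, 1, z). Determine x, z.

1, -1

We need (L + 4I)v = 0.
L + 4I = [[31, -4, 27], [27, 0, 27], [-22, 4, -18]].
Row 1: (31)·x + (-4)·1 + (27)·z = 0
Row 2: (27)·x + (0)·1 + (27)·z = 0
Row 3: (-22)·x + (4)·1 + (-18)·z = 0
Solving gives x = 1, z = -1.
Check: L·(1, 1, -1) = (-4, -4, 4) = -4·(1, 1, -1).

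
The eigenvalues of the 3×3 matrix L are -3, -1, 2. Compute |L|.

det(L) is the product of the eigenvalues: (-3) · (-1) · (2) = 6.

6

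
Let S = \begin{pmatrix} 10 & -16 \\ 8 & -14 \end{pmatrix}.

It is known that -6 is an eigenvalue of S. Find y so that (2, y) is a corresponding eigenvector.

We need (S + 6I)v = 0.
S + 6I = [[16, -16], [8, -8]].
Row 1: (16)·2 + (-16)·y = 0
Row 2: (8)·2 + (-8)·y = 0
Solving gives y = 2.
Check: S·(2, 2) = (-12, -12) = -6·(2, 2).

2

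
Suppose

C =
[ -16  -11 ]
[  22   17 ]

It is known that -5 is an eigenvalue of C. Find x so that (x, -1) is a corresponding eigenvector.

1

We need (C + 5I)v = 0.
C + 5I = [[-11, -11], [22, 22]].
Row 1: (-11)·x + (-11)·-1 = 0
Row 2: (22)·x + (22)·-1 = 0
Solving gives x = 1.
Check: C·(1, -1) = (-5, 5) = -5·(1, -1).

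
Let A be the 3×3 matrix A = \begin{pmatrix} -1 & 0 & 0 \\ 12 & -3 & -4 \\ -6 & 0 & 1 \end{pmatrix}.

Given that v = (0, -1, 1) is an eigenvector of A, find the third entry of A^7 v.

1

First find the eigenvalue: Av = (0, -1, 1) = 1·(0, -1, 1), so λ = 1.
Then A^7 v = λ^7·v = 1^7·(0, -1, 1) = 1·(0, -1, 1) = (0, -1, 1).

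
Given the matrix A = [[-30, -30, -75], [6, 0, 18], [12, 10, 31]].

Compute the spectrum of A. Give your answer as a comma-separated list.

The characteristic polynomial is p(λ) = det(λI - A).
Expanding the 3×3 determinant: p(λ) = λ^3 - λ^2 - 30λ.
Since p(0) = 0, λ = 0 is a root.
Dividing by λ leaves λ^2 - λ - 30.
The quadratic factors as (λ + 5)·(λ - 6).
Eigenvalues: -5, 0, 6.

-5, 0, 6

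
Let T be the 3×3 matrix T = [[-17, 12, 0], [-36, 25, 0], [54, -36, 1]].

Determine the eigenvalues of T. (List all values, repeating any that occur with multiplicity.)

1, 1, 7

The characteristic polynomial is p(λ) = det(λI - T).
Expanding along the first row, p(λ) = λ^3 - 9λ^2 + 15λ - 7.
Try λ = 1: p(1) = 0, so 1 is a root.
Factor out (λ - 1): p(λ) = (λ - 1)·(λ^2 - 8λ + 7).
The quadratic factors as (λ - 1)·(λ - 7).
Eigenvalues: 1, 1, 7.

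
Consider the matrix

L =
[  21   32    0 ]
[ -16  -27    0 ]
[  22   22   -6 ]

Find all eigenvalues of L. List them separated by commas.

The characteristic polynomial is p(μ) = det(μI - L).
Expanding the 3×3 determinant: p(μ) = μ^3 + 12μ^2 - 19μ - 330.
Since p(5) = 0, μ = 5 is a root.
Factor out (μ - 5): p(μ) = (μ - 5)·(μ^2 + 17μ + 66).
The quadratic factors as (μ + 11)·(μ + 6).
Eigenvalues: -11, -6, 5.

-11, -6, 5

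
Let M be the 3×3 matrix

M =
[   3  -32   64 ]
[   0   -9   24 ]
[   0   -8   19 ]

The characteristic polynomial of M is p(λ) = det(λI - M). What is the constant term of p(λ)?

-63

p(λ) = λ^3 - 13λ^2 + 51λ - 63.
The constant term is -63.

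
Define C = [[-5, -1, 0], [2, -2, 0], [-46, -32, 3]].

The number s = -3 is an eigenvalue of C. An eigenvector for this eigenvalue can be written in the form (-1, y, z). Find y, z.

We need (C + 3I)v = 0.
C + 3I = [[-2, -1, 0], [2, 1, 0], [-46, -32, 6]].
Row 1: (-2)·-1 + (-1)·y + (0)·z = 0
Row 2: (2)·-1 + (1)·y + (0)·z = 0
Row 3: (-46)·-1 + (-32)·y + (6)·z = 0
Solving gives y = 2, z = 3.
Check: C·(-1, 2, 3) = (3, -6, -9) = -3·(-1, 2, 3).

2, 3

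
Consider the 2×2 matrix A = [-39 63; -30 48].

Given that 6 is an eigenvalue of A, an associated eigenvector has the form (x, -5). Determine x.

-7

We need (A - 6I)v = 0.
A - 6I = [[-45, 63], [-30, 42]].
Row 1: (-45)·x + (63)·-5 = 0
Row 2: (-30)·x + (42)·-5 = 0
Solving gives x = -7.
Check: A·(-7, -5) = (-42, -30) = 6·(-7, -5).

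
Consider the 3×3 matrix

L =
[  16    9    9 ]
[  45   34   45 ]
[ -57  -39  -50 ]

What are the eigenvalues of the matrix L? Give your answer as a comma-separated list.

-11, 4, 7

Set up det(sI - L) = 0.
Cofactor expansion gives p(s) = s^3 - 93s + 308.
Rational-root test: s = 7 gives p(7) = 0.
Factor out (s - 7): p(s) = (s - 7)·(s^2 + 7s - 44).
The quadratic factors as (s + 11)·(s - 4).
Eigenvalues: -11, 4, 7.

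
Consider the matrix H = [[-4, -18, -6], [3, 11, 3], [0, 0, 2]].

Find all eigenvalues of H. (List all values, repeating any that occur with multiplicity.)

2, 2, 5

Set up det(sI - H) = 0.
Cofactor expansion gives p(s) = s^3 - 9s^2 + 24s - 20.
Rational-root test: s = 2 gives p(2) = 0.
Dividing by (s - 2) leaves s^2 - 7s + 10.
The quadratic factors as (s - 2)·(s - 5).
Eigenvalues: 2, 2, 5.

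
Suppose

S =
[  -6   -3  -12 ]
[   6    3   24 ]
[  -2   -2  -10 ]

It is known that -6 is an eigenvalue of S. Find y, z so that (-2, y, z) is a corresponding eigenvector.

4, -1

We need (S + 6I)v = 0.
S + 6I = [[0, -3, -12], [6, 9, 24], [-2, -2, -4]].
Row 1: (0)·-2 + (-3)·y + (-12)·z = 0
Row 2: (6)·-2 + (9)·y + (24)·z = 0
Row 3: (-2)·-2 + (-2)·y + (-4)·z = 0
Solving gives y = 4, z = -1.
Check: S·(-2, 4, -1) = (12, -24, 6) = -6·(-2, 4, -1).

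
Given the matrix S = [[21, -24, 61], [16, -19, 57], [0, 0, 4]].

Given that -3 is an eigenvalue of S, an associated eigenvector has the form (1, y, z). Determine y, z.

1, 0

We need (S + 3I)v = 0.
S + 3I = [[24, -24, 61], [16, -16, 57], [0, 0, 7]].
Row 1: (24)·1 + (-24)·y + (61)·z = 0
Row 2: (16)·1 + (-16)·y + (57)·z = 0
Row 3: (0)·1 + (0)·y + (7)·z = 0
Solving gives y = 1, z = 0.
Check: S·(1, 1, 0) = (-3, -3, 0) = -3·(1, 1, 0).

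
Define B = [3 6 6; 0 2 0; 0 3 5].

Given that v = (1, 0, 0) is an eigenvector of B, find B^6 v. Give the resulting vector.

(729, 0, 0)

First find the eigenvalue: Bv = (3, 0, 0) = 3·(1, 0, 0), so λ = 3.
Then B^6 v = λ^6·v = 3^6·(1, 0, 0) = 729·(1, 0, 0) = (729, 0, 0).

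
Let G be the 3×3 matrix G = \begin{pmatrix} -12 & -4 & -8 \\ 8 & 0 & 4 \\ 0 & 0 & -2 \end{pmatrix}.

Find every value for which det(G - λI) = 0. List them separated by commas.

The characteristic polynomial is p(λ) = det(λI - G).
Expanding the 3×3 determinant: p(λ) = λ^3 + 14λ^2 + 56λ + 64.
Since p(-4) = 0, λ = -4 is a root.
Factor out (λ + 4): p(λ) = (λ + 4)·(λ^2 + 10λ + 16).
The quadratic factors as (λ + 8)·(λ + 2).
Eigenvalues: -8, -4, -2.

-8, -4, -2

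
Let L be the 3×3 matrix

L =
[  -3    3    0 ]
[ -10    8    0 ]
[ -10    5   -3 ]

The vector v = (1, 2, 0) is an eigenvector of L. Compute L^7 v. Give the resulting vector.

First find the eigenvalue: Lv = (3, 6, 0) = 3·(1, 2, 0), so λ = 3.
Then L^7 v = λ^7·v = 3^7·(1, 2, 0) = 2187·(1, 2, 0) = (2187, 4374, 0).

(2187, 4374, 0)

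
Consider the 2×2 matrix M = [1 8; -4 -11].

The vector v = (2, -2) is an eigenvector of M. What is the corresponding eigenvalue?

-7

Compute Mv: M·(2, -2) = (-14, 14).
Since Mv = λv, compare component 1: -14 = λ·2, so λ = -7.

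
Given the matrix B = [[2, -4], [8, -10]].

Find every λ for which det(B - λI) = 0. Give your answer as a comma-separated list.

det(B - rI) = (2 - r)(-10 - r) - (-4)·(8) = r^2 + 8r + 12.
This factors as (r + 6)·(r + 2) = 0.
Eigenvalues: -6, -2.

-6, -2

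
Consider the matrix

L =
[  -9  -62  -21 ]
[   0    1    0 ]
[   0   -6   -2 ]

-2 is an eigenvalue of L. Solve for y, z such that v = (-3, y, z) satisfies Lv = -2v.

0, 1

We need (L + 2I)v = 0.
L + 2I = [[-7, -62, -21], [0, 3, 0], [0, -6, 0]].
Row 1: (-7)·-3 + (-62)·y + (-21)·z = 0
Row 2: (0)·-3 + (3)·y + (0)·z = 0
Row 3: (0)·-3 + (-6)·y + (0)·z = 0
Solving gives y = 0, z = 1.
Check: L·(-3, 0, 1) = (6, 0, -2) = -2·(-3, 0, 1).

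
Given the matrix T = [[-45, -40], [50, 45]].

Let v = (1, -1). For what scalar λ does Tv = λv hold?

-5

Compute Tv: T·(1, -1) = (-5, 5).
Since Tv = λv, compare component 1: -5 = λ·1, so λ = -5.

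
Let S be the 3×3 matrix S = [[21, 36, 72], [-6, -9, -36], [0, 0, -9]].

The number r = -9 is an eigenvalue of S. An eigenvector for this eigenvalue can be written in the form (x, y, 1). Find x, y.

-6, 3

We need (S + 9I)v = 0.
S + 9I = [[30, 36, 72], [-6, 0, -36], [0, 0, 0]].
Row 1: (30)·x + (36)·y + (72)·1 = 0
Row 2: (-6)·x + (0)·y + (-36)·1 = 0
Row 3: (0)·x + (0)·y + (0)·1 = 0
Solving gives x = -6, y = 3.
Check: S·(-6, 3, 1) = (54, -27, -9) = -9·(-6, 3, 1).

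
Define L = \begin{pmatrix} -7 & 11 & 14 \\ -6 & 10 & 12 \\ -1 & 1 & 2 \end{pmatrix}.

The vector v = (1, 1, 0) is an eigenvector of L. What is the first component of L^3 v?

64

First find the eigenvalue: Lv = (4, 4, 0) = 4·(1, 1, 0), so λ = 4.
Then L^3 v = λ^3·v = 4^3·(1, 1, 0) = 64·(1, 1, 0) = (64, 64, 0).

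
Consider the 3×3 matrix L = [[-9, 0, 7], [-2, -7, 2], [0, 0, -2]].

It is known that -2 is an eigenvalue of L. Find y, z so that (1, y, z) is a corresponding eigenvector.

0, 1

We need (L + 2I)v = 0.
L + 2I = [[-7, 0, 7], [-2, -5, 2], [0, 0, 0]].
Row 1: (-7)·1 + (0)·y + (7)·z = 0
Row 2: (-2)·1 + (-5)·y + (2)·z = 0
Row 3: (0)·1 + (0)·y + (0)·z = 0
Solving gives y = 0, z = 1.
Check: L·(1, 0, 1) = (-2, 0, -2) = -2·(1, 0, 1).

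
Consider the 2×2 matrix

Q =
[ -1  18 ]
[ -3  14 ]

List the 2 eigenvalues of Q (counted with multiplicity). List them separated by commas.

5, 8

det(Q - lambda·I) = (-1 - lambda)(14 - lambda) - (18)·(-3) = lambda^2 - 13·lambda + 40.
This factors as (lambda - 5)·(lambda - 8) = 0.
Eigenvalues: 5, 8.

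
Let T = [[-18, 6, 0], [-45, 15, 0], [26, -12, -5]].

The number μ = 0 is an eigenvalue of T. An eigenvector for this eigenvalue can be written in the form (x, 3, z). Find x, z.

1, -2

We need (T)v = 0.
T = [[-18, 6, 0], [-45, 15, 0], [26, -12, -5]].
Row 1: (-18)·x + (6)·3 + (0)·z = 0
Row 2: (-45)·x + (15)·3 + (0)·z = 0
Row 3: (26)·x + (-12)·3 + (-5)·z = 0
Solving gives x = 1, z = -2.
Check: T·(1, 3, -2) = (0, 0, 0) = 0·(1, 3, -2).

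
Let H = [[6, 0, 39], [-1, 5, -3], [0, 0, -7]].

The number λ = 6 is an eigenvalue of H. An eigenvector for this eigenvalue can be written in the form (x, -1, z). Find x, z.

1, 0

We need (H - 6I)v = 0.
H - 6I = [[0, 0, 39], [-1, -1, -3], [0, 0, -13]].
Row 1: (0)·x + (0)·-1 + (39)·z = 0
Row 2: (-1)·x + (-1)·-1 + (-3)·z = 0
Row 3: (0)·x + (0)·-1 + (-13)·z = 0
Solving gives x = 1, z = 0.
Check: H·(1, -1, 0) = (6, -6, 0) = 6·(1, -1, 0).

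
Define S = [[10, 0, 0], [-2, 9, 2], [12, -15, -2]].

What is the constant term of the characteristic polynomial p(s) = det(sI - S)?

-120

p(0) = det(0·I − S) = det(−S) = (−1)^3·det(S).
det(S) = 120, so p(0) = -120.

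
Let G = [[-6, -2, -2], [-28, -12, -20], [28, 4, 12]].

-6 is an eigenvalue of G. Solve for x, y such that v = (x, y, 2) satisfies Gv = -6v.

We need (G + 6I)v = 0.
G + 6I = [[0, -2, -2], [-28, -6, -20], [28, 4, 18]].
Row 1: (0)·x + (-2)·y + (-2)·2 = 0
Row 2: (-28)·x + (-6)·y + (-20)·2 = 0
Row 3: (28)·x + (4)·y + (18)·2 = 0
Solving gives x = -1, y = -2.
Check: G·(-1, -2, 2) = (6, 12, -12) = -6·(-1, -2, 2).

-1, -2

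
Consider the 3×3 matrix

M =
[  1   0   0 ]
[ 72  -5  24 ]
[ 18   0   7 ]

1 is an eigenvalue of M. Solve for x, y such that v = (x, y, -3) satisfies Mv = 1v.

1, 0

We need (M - 1I)v = 0.
M - 1I = [[0, 0, 0], [72, -6, 24], [18, 0, 6]].
Row 1: (0)·x + (0)·y + (0)·-3 = 0
Row 2: (72)·x + (-6)·y + (24)·-3 = 0
Row 3: (18)·x + (0)·y + (6)·-3 = 0
Solving gives x = 1, y = 0.
Check: M·(1, 0, -3) = (1, 0, -3) = 1·(1, 0, -3).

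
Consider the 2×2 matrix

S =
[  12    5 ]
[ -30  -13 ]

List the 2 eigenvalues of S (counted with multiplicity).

-3, 2

det(S - tI) = (12 - t)(-13 - t) - (5)·(-30) = t^2 + t - 6.
This factors as (t + 3)·(t - 2) = 0.
Eigenvalues: -3, 2.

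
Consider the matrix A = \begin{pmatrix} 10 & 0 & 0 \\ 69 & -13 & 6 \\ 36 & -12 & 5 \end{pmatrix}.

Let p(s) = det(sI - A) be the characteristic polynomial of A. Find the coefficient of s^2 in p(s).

-2

The coefficient of s^2 of det(sI - A) is −trace(A).
trace(A) = (10) + (-13) + (5) = 2, so the coefficient is -2.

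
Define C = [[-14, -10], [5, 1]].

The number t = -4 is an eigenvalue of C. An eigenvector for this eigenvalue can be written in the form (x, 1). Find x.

We need (C + 4I)v = 0.
C + 4I = [[-10, -10], [5, 5]].
Row 1: (-10)·x + (-10)·1 = 0
Row 2: (5)·x + (5)·1 = 0
Solving gives x = -1.
Check: C·(-1, 1) = (4, -4) = -4·(-1, 1).

-1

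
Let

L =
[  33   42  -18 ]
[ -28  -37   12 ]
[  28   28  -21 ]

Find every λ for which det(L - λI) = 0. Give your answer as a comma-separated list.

-9, -9, -7

Set up det(sI - L) = 0.
Expanding the 3×3 determinant: p(s) = s^3 + 25s^2 + 207s + 567.
Since p(-9) = 0, s = -9 is a root.
Dividing by (s + 9) leaves s^2 + 16s + 63.
The quadratic factors as (s + 9)·(s + 7).
Eigenvalues: -9, -9, -7.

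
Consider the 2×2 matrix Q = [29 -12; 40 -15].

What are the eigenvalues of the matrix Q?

5, 9

det(Q - tI) = (29 - t)(-15 - t) - (-12)·(40) = t^2 - 14t + 45.
This factors as (t - 5)·(t - 9) = 0.
Eigenvalues: 5, 9.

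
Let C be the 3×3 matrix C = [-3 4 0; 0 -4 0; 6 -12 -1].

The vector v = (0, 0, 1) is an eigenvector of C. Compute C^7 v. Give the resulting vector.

First find the eigenvalue: Cv = (0, 0, -1) = -1·(0, 0, 1), so λ = -1.
Then C^7 v = λ^7·v = (-1)^7·(0, 0, 1) = -1·(0, 0, 1) = (0, 0, -1).

(0, 0, -1)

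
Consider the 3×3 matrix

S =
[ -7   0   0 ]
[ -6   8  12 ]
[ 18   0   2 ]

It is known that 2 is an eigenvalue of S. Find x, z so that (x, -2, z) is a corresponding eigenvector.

0, 1

We need (S - 2I)v = 0.
S - 2I = [[-9, 0, 0], [-6, 6, 12], [18, 0, 0]].
Row 1: (-9)·x + (0)·-2 + (0)·z = 0
Row 2: (-6)·x + (6)·-2 + (12)·z = 0
Row 3: (18)·x + (0)·-2 + (0)·z = 0
Solving gives x = 0, z = 1.
Check: S·(0, -2, 1) = (0, -4, 2) = 2·(0, -2, 1).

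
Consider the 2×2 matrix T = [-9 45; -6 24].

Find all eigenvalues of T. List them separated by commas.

det(T - lambda·I) = (-9 - lambda)(24 - lambda) - (45)·(-6) = lambda^2 - 15·lambda + 54.
This factors as (lambda - 6)·(lambda - 9) = 0.
Eigenvalues: 6, 9.

6, 9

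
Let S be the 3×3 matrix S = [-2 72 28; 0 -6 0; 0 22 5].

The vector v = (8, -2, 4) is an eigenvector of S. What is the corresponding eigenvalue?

Compute Sv: S·(8, -2, 4) = (-48, 12, -24).
Since Sv = λv, compare component 1: -48 = λ·8, so λ = -6.

-6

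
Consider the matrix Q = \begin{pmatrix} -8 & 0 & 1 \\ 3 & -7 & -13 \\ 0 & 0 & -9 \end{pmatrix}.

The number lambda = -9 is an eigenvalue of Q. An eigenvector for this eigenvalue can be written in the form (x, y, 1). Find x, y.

-1, 8

We need (Q + 9I)v = 0.
Q + 9I = [[1, 0, 1], [3, 2, -13], [0, 0, 0]].
Row 1: (1)·x + (0)·y + (1)·1 = 0
Row 2: (3)·x + (2)·y + (-13)·1 = 0
Row 3: (0)·x + (0)·y + (0)·1 = 0
Solving gives x = -1, y = 8.
Check: Q·(-1, 8, 1) = (9, -72, -9) = -9·(-1, 8, 1).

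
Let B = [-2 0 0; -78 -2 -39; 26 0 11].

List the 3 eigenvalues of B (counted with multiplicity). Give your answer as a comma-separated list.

-2, -2, 11

Compute the characteristic polynomial p(lambda) = det(lambda·I - B).
Expanding the 3×3 determinant: p(lambda) = lambda^3 - 7·lambda^2 - 40·lambda - 44.
Rational-root test: lambda = 11 gives p(11) = 0.
Dividing by (lambda - 11) leaves lambda^2 + 4·lambda + 4.
The quadratic factor is (lambda + 2)^2.
Eigenvalues: -2, -2, 11.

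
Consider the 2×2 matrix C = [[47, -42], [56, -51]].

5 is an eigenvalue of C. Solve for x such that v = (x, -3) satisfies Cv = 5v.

-3

We need (C - 5I)v = 0.
C - 5I = [[42, -42], [56, -56]].
Row 1: (42)·x + (-42)·-3 = 0
Row 2: (56)·x + (-56)·-3 = 0
Solving gives x = -3.
Check: C·(-3, -3) = (-15, -15) = 5·(-3, -3).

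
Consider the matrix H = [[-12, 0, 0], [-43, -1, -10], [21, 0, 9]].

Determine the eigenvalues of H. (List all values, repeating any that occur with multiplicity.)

-12, -1, 9

Compute the characteristic polynomial p(μ) = det(μI - H).
Expanding the 3×3 determinant: p(μ) = μ^3 + 4μ^2 - 105μ - 108.
Rational-root test: μ = -12 gives p(-12) = 0.
Dividing by (μ + 12) leaves μ^2 - 8μ - 9.
The quadratic factors as (μ + 1)·(μ - 9).
Eigenvalues: -12, -1, 9.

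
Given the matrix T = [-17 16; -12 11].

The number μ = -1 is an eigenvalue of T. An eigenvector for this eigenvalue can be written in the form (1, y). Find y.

1

We need (T + 1I)v = 0.
T + 1I = [[-16, 16], [-12, 12]].
Row 1: (-16)·1 + (16)·y = 0
Row 2: (-12)·1 + (12)·y = 0
Solving gives y = 1.
Check: T·(1, 1) = (-1, -1) = -1·(1, 1).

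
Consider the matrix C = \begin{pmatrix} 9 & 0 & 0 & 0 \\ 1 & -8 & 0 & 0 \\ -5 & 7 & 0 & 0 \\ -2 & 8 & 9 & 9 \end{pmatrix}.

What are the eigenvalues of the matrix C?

-8, 0, 9, 9

C is lower triangular, so its eigenvalues are the diagonal entries.
Diagonal: 9, -8, 0, 9.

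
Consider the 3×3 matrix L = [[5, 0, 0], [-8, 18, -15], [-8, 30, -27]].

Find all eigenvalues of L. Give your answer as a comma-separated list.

Compute the characteristic polynomial p(t) = det(tI - L).
Expanding the 3×3 determinant: p(t) = t^3 + 4t^2 - 81t + 180.
Try t = -12: p(-12) = 0, so -12 is a root.
Factor out (t + 12): p(t) = (t + 12)·(t^2 - 8t + 15).
The quadratic factors as (t - 3)·(t - 5).
Eigenvalues: -12, 3, 5.

-12, 3, 5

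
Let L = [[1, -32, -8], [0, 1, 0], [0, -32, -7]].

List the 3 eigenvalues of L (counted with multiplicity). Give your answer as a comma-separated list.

-7, 1, 1

Set up det(rI - L) = 0.
Expanding along the first row, p(r) = r^3 + 5r^2 - 13r + 7.
Since p(1) = 0, r = 1 is a root.
Factor out (r - 1): p(r) = (r - 1)·(r^2 + 6r - 7).
The quadratic factors as (r + 7)·(r - 1).
Eigenvalues: -7, 1, 1.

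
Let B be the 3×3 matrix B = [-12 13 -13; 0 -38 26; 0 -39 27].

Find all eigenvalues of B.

-12, -12, 1

Compute the characteristic polynomial p(r) = det(rI - B).
Expanding along the first row, p(r) = r^3 + 23r^2 + 120r - 144.
Since p(1) = 0, r = 1 is a root.
Factor out (r - 1): p(r) = (r - 1)·(r^2 + 24r + 144).
The quadratic factor is (r + 12)^2.
Eigenvalues: -12, -12, 1.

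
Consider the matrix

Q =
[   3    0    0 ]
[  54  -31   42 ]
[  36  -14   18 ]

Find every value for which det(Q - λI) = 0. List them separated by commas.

Compute the characteristic polynomial p(μ) = det(μI - Q).
Cofactor expansion gives p(μ) = μ^3 + 10μ^2 - 9μ - 90.
Rational-root test: μ = -3 gives p(-3) = 0.
Factor out (μ + 3): p(μ) = (μ + 3)·(μ^2 + 7μ - 30).
The quadratic factors as (μ + 10)·(μ - 3).
Eigenvalues: -10, -3, 3.

-10, -3, 3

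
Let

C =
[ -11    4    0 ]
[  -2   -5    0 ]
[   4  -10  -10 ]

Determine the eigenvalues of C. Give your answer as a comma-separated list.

Set up det(rI - C) = 0.
Expanding along the first row, p(r) = r^3 + 26r^2 + 223r + 630.
Since p(-7) = 0, r = -7 is a root.
Factor out (r + 7): p(r) = (r + 7)·(r^2 + 19r + 90).
The quadratic factors as (r + 10)·(r + 9).
Eigenvalues: -10, -9, -7.

-10, -9, -7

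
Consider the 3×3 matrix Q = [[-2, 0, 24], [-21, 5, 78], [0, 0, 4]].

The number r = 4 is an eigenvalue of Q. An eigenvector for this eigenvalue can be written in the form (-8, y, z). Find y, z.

We need (Q - 4I)v = 0.
Q - 4I = [[-6, 0, 24], [-21, 1, 78], [0, 0, 0]].
Row 1: (-6)·-8 + (0)·y + (24)·z = 0
Row 2: (-21)·-8 + (1)·y + (78)·z = 0
Row 3: (0)·-8 + (0)·y + (0)·z = 0
Solving gives y = -12, z = -2.
Check: Q·(-8, -12, -2) = (-32, -48, -8) = 4·(-8, -12, -2).

-12, -2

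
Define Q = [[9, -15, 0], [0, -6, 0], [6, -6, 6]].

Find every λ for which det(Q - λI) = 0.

-6, 6, 9

Set up det(μI - Q) = 0.
Cofactor expansion gives p(μ) = μ^3 - 9μ^2 - 36μ + 324.
Try μ = -6: p(-6) = 0, so -6 is a root.
Dividing by (μ + 6) leaves μ^2 - 15μ + 54.
The quadratic factors as (μ - 6)·(μ - 9).
Eigenvalues: -6, 6, 9.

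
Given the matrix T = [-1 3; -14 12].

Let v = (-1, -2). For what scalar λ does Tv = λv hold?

Compute Tv: T·(-1, -2) = (-5, -10).
Since Tv = λv, compare component 1: -5 = λ·-1, so λ = 5.

5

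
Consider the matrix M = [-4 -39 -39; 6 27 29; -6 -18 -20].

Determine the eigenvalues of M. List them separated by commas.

-4, -2, 9

Set up det(sI - M) = 0.
Expanding along the first row, p(s) = s^3 - 3s^2 - 46s - 72.
Try s = -2: p(-2) = 0, so -2 is a root.
Factor out (s + 2): p(s) = (s + 2)·(s^2 - 5s - 36).
The quadratic factors as (s + 4)·(s - 9).
Eigenvalues: -4, -2, 9.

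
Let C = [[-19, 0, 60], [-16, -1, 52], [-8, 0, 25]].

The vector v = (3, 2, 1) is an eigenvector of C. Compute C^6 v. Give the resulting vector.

(3, 2, 1)

First find the eigenvalue: Cv = (3, 2, 1) = 1·(3, 2, 1), so λ = 1.
Then C^6 v = λ^6·v = 1^6·(3, 2, 1) = 1·(3, 2, 1) = (3, 2, 1).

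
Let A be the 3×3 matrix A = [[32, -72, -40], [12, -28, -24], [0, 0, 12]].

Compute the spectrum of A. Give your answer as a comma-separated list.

The characteristic polynomial is p(μ) = det(μI - A).
Expanding along the first row, p(μ) = μ^3 - 16μ^2 + 16μ + 384.
Since p(8) = 0, μ = 8 is a root.
Dividing by (μ - 8) leaves μ^2 - 8μ - 48.
The quadratic factors as (μ + 4)·(μ - 12).
Eigenvalues: -4, 8, 12.

-4, 8, 12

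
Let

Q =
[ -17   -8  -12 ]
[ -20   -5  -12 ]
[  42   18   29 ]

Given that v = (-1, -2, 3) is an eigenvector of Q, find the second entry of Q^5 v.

First find the eigenvalue: Qv = (-3, -6, 9) = 3·(-1, -2, 3), so λ = 3.
Then Q^5 v = λ^5·v = 3^5·(-1, -2, 3) = 243·(-1, -2, 3) = (-243, -486, 729).

-486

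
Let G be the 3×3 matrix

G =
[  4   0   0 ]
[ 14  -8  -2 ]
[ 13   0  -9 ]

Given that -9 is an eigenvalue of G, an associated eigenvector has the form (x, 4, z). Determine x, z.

0, 2

We need (G + 9I)v = 0.
G + 9I = [[13, 0, 0], [14, 1, -2], [13, 0, 0]].
Row 1: (13)·x + (0)·4 + (0)·z = 0
Row 2: (14)·x + (1)·4 + (-2)·z = 0
Row 3: (13)·x + (0)·4 + (0)·z = 0
Solving gives x = 0, z = 2.
Check: G·(0, 4, 2) = (0, -36, -18) = -9·(0, 4, 2).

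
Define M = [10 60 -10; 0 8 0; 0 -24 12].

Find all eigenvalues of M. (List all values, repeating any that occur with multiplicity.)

8, 10, 12

Compute the characteristic polynomial p(lambda) = det(lambda·I - M).
Expanding the 3×3 determinant: p(lambda) = lambda^3 - 30·lambda^2 + 296·lambda - 960.
Try lambda = 8: p(8) = 0, so 8 is a root.
Factor out (lambda - 8): p(lambda) = (lambda - 8)·(lambda^2 - 22·lambda + 120).
The quadratic factors as (lambda - 10)·(lambda - 12).
Eigenvalues: 8, 10, 12.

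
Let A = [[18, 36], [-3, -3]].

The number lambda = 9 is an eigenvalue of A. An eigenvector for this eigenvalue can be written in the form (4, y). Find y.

We need (A - 9I)v = 0.
A - 9I = [[9, 36], [-3, -12]].
Row 1: (9)·4 + (36)·y = 0
Row 2: (-3)·4 + (-12)·y = 0
Solving gives y = -1.
Check: A·(4, -1) = (36, -9) = 9·(4, -1).

-1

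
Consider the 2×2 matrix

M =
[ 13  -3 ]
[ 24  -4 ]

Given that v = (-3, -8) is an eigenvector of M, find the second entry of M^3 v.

-1000

First find the eigenvalue: Mv = (-15, -40) = 5·(-3, -8), so λ = 5.
Then M^3 v = λ^3·v = 5^3·(-3, -8) = 125·(-3, -8) = (-375, -1000).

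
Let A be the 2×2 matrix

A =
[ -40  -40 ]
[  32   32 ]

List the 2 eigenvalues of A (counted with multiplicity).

det(A - tI) = (-40 - t)(32 - t) - (-40)·(32) = t^2 + 8t.
This factors as (t + 8)·t = 0.
Eigenvalues: -8, 0.

-8, 0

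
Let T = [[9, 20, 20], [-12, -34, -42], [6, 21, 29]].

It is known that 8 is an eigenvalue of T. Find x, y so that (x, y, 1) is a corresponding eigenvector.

We need (T - 8I)v = 0.
T - 8I = [[1, 20, 20], [-12, -42, -42], [6, 21, 21]].
Row 1: (1)·x + (20)·y + (20)·1 = 0
Row 2: (-12)·x + (-42)·y + (-42)·1 = 0
Row 3: (6)·x + (21)·y + (21)·1 = 0
Solving gives x = 0, y = -1.
Check: T·(0, -1, 1) = (0, -8, 8) = 8·(0, -1, 1).

0, -1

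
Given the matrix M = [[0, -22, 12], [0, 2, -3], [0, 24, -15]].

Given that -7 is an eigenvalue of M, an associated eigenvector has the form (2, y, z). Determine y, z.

We need (M + 7I)v = 0.
M + 7I = [[7, -22, 12], [0, 9, -3], [0, 24, -8]].
Row 1: (7)·2 + (-22)·y + (12)·z = 0
Row 2: (0)·2 + (9)·y + (-3)·z = 0
Row 3: (0)·2 + (24)·y + (-8)·z = 0
Solving gives y = -1, z = -3.
Check: M·(2, -1, -3) = (-14, 7, 21) = -7·(2, -1, -3).

-1, -3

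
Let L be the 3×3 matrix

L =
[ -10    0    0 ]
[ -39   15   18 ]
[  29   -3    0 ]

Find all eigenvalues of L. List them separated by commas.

-10, 6, 9

Set up det(λI - L) = 0.
Expanding the 3×3 determinant: p(λ) = λ^3 - 5λ^2 - 96λ + 540.
Since p(6) = 0, λ = 6 is a root.
Factor out (λ - 6): p(λ) = (λ - 6)·(λ^2 + λ - 90).
The quadratic factors as (λ + 10)·(λ - 9).
Eigenvalues: -10, 6, 9.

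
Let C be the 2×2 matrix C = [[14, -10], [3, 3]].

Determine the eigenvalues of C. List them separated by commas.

8, 9

det(C - lambda·I) = (14 - lambda)(3 - lambda) - (-10)·(3) = lambda^2 - 17·lambda + 72.
This factors as (lambda - 8)·(lambda - 9) = 0.
Eigenvalues: 8, 9.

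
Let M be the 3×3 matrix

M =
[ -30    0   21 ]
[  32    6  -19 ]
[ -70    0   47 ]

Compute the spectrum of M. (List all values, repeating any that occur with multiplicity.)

The characteristic polynomial is p(r) = det(rI - M).
Cofactor expansion gives p(r) = r^3 - 23r^2 + 162r - 360.
Try r = 5: p(5) = 0, so 5 is a root.
Factor out (r - 5): p(r) = (r - 5)·(r^2 - 18r + 72).
The quadratic factors as (r - 6)·(r - 12).
Eigenvalues: 5, 6, 12.

5, 6, 12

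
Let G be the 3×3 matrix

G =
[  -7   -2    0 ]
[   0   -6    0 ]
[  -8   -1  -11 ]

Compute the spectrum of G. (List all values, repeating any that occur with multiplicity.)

Set up det(λI - G) = 0.
Expanding along the first row, p(λ) = λ^3 + 24λ^2 + 185λ + 462.
Rational-root test: λ = -6 gives p(-6) = 0.
Factor out (λ + 6): p(λ) = (λ + 6)·(λ^2 + 18λ + 77).
The quadratic factors as (λ + 11)·(λ + 7).
Eigenvalues: -11, -7, -6.

-11, -7, -6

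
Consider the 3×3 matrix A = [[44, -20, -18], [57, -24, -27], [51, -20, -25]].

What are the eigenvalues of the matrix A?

The characteristic polynomial is p(t) = det(tI - A).
Expanding along the first row, p(t) = t^3 + 5t^2 - 38t - 168.
Since p(-4) = 0, t = -4 is a root.
Factor out (t + 4): p(t) = (t + 4)·(t^2 + t - 42).
The quadratic factors as (t + 7)·(t - 6).
Eigenvalues: -7, -4, 6.

-7, -4, 6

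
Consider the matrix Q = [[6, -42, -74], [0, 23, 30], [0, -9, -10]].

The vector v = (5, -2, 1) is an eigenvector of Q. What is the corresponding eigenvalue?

Compute Qv: Q·(5, -2, 1) = (40, -16, 8).
Since Qv = λv, compare component 1: 40 = λ·5, so λ = 8.

8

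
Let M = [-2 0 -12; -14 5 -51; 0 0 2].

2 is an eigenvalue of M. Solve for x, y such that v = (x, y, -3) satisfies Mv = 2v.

We need (M - 2I)v = 0.
M - 2I = [[-4, 0, -12], [-14, 3, -51], [0, 0, 0]].
Row 1: (-4)·x + (0)·y + (-12)·-3 = 0
Row 2: (-14)·x + (3)·y + (-51)·-3 = 0
Row 3: (0)·x + (0)·y + (0)·-3 = 0
Solving gives x = 9, y = -9.
Check: M·(9, -9, -3) = (18, -18, -6) = 2·(9, -9, -3).

9, -9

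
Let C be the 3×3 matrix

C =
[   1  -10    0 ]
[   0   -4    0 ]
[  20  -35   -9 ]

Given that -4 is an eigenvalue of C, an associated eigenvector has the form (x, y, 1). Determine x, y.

We need (C + 4I)v = 0.
C + 4I = [[5, -10, 0], [0, 0, 0], [20, -35, -5]].
Row 1: (5)·x + (-10)·y + (0)·1 = 0
Row 2: (0)·x + (0)·y + (0)·1 = 0
Row 3: (20)·x + (-35)·y + (-5)·1 = 0
Solving gives x = 2, y = 1.
Check: C·(2, 1, 1) = (-8, -4, -4) = -4·(2, 1, 1).

2, 1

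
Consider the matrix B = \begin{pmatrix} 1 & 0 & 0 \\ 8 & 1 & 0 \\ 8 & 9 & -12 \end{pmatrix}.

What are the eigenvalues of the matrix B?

B is lower triangular, so its eigenvalues are the diagonal entries.
Diagonal: 1, 1, -12.

-12, 1, 1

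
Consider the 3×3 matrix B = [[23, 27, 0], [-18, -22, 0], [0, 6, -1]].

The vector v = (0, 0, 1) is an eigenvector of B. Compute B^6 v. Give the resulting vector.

(0, 0, 1)

First find the eigenvalue: Bv = (0, 0, -1) = -1·(0, 0, 1), so λ = -1.
Then B^6 v = λ^6·v = (-1)^6·(0, 0, 1) = 1·(0, 0, 1) = (0, 0, 1).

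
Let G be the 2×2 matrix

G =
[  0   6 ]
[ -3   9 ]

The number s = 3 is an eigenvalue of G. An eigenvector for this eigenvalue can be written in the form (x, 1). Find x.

We need (G - 3I)v = 0.
G - 3I = [[-3, 6], [-3, 6]].
Row 1: (-3)·x + (6)·1 = 0
Row 2: (-3)·x + (6)·1 = 0
Solving gives x = 2.
Check: G·(2, 1) = (6, 3) = 3·(2, 1).

2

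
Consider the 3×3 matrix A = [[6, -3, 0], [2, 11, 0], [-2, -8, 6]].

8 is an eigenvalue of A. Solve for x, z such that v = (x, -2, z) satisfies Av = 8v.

3, 5

We need (A - 8I)v = 0.
A - 8I = [[-2, -3, 0], [2, 3, 0], [-2, -8, -2]].
Row 1: (-2)·x + (-3)·-2 + (0)·z = 0
Row 2: (2)·x + (3)·-2 + (0)·z = 0
Row 3: (-2)·x + (-8)·-2 + (-2)·z = 0
Solving gives x = 3, z = 5.
Check: A·(3, -2, 5) = (24, -16, 40) = 8·(3, -2, 5).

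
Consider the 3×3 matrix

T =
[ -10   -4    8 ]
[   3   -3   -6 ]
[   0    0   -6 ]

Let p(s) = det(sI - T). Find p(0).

252

p(0) = det(0·I − T) = det(−T) = (−1)^3·det(T).
det(T) = -252, so p(0) = 252.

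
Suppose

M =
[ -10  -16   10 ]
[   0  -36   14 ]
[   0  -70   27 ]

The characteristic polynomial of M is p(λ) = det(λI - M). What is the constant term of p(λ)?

p(λ) = λ^3 + 19λ^2 + 98λ + 80.
The constant term is 80.

80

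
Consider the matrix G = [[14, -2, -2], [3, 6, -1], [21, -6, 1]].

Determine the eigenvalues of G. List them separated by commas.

6, 7, 8

The characteristic polynomial is p(μ) = det(μI - G).
Expanding along the first row, p(μ) = μ^3 - 21μ^2 + 146μ - 336.
Since p(6) = 0, μ = 6 is a root.
Factor out (μ - 6): p(μ) = (μ - 6)·(μ^2 - 15μ + 56).
The quadratic factors as (μ - 7)·(μ - 8).
Eigenvalues: 6, 7, 8.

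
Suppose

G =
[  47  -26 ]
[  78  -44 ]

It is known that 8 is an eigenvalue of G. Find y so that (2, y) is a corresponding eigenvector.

3

We need (G - 8I)v = 0.
G - 8I = [[39, -26], [78, -52]].
Row 1: (39)·2 + (-26)·y = 0
Row 2: (78)·2 + (-52)·y = 0
Solving gives y = 3.
Check: G·(2, 3) = (16, 24) = 8·(2, 3).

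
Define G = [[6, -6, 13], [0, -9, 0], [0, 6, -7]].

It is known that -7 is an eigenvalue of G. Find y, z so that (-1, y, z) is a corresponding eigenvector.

0, 1

We need (G + 7I)v = 0.
G + 7I = [[13, -6, 13], [0, -2, 0], [0, 6, 0]].
Row 1: (13)·-1 + (-6)·y + (13)·z = 0
Row 2: (0)·-1 + (-2)·y + (0)·z = 0
Row 3: (0)·-1 + (6)·y + (0)·z = 0
Solving gives y = 0, z = 1.
Check: G·(-1, 0, 1) = (7, 0, -7) = -7·(-1, 0, 1).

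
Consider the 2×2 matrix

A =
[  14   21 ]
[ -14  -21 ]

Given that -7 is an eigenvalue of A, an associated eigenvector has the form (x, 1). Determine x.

We need (A + 7I)v = 0.
A + 7I = [[21, 21], [-14, -14]].
Row 1: (21)·x + (21)·1 = 0
Row 2: (-14)·x + (-14)·1 = 0
Solving gives x = -1.
Check: A·(-1, 1) = (7, -7) = -7·(-1, 1).

-1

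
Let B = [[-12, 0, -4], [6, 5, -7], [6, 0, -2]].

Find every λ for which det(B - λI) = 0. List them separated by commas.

Compute the characteristic polynomial p(t) = det(tI - B).
Expanding the 3×3 determinant: p(t) = t^3 + 9t^2 - 22t - 240.
Rational-root test: t = 5 gives p(5) = 0.
Dividing by (t - 5) leaves t^2 + 14t + 48.
The quadratic factors as (t + 8)·(t + 6).
Eigenvalues: -8, -6, 5.

-8, -6, 5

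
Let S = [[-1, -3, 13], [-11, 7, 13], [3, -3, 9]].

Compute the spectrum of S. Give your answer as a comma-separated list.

Set up det(tI - S) = 0.
Expanding the 3×3 determinant: p(t) = t^3 - 15t^2 + 14t + 360.
Rational-root test: t = -4 gives p(-4) = 0.
Factor out (t + 4): p(t) = (t + 4)·(t^2 - 19t + 90).
The quadratic factors as (t - 9)·(t - 10).
Eigenvalues: -4, 9, 10.

-4, 9, 10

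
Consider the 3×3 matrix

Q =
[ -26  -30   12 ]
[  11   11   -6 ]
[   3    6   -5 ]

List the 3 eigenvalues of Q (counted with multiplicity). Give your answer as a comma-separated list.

The characteristic polynomial is p(λ) = det(λI - Q).
Cofactor expansion gives p(λ) = λ^3 + 20λ^2 + 119λ + 220.
Since p(-11) = 0, λ = -11 is a root.
Dividing by (λ + 11) leaves λ^2 + 9λ + 20.
The quadratic factors as (λ + 5)·(λ + 4).
Eigenvalues: -11, -5, -4.

-11, -5, -4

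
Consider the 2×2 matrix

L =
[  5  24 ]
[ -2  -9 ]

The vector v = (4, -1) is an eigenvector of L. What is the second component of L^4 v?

First find the eigenvalue: Lv = (-4, 1) = -1·(4, -1), so λ = -1.
Then L^4 v = λ^4·v = (-1)^4·(4, -1) = 1·(4, -1) = (4, -1).

-1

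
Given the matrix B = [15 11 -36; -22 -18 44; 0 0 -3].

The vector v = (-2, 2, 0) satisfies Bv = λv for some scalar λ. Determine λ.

4

Compute Bv: B·(-2, 2, 0) = (-8, 8, 0).
Since Bv = λv, compare component 1: -8 = λ·-2, so λ = 4.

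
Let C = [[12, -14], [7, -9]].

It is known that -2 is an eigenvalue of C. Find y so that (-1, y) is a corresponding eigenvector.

-1

We need (C + 2I)v = 0.
C + 2I = [[14, -14], [7, -7]].
Row 1: (14)·-1 + (-14)·y = 0
Row 2: (7)·-1 + (-7)·y = 0
Solving gives y = -1.
Check: C·(-1, -1) = (2, 2) = -2·(-1, -1).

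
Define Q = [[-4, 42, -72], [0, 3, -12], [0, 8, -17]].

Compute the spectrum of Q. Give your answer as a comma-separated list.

The characteristic polynomial is p(t) = det(tI - Q).
Expanding the 3×3 determinant: p(t) = t^3 + 18t^2 + 101t + 180.
Since p(-4) = 0, t = -4 is a root.
Factor out (t + 4): p(t) = (t + 4)·(t^2 + 14t + 45).
The quadratic factors as (t + 9)·(t + 5).
Eigenvalues: -9, -5, -4.

-9, -5, -4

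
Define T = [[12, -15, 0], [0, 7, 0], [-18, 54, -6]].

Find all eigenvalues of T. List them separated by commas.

Set up det(μI - T) = 0.
Cofactor expansion gives p(μ) = μ^3 - 13μ^2 - 30μ + 504.
Since p(-6) = 0, μ = -6 is a root.
Dividing by (μ + 6) leaves μ^2 - 19μ + 84.
The quadratic factors as (μ - 7)·(μ - 12).
Eigenvalues: -6, 7, 12.

-6, 7, 12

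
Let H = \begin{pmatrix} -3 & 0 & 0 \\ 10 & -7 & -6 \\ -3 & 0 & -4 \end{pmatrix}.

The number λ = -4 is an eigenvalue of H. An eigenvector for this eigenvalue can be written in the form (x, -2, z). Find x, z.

We need (H + 4I)v = 0.
H + 4I = [[1, 0, 0], [10, -3, -6], [-3, 0, 0]].
Row 1: (1)·x + (0)·-2 + (0)·z = 0
Row 2: (10)·x + (-3)·-2 + (-6)·z = 0
Row 3: (-3)·x + (0)·-2 + (0)·z = 0
Solving gives x = 0, z = 1.
Check: H·(0, -2, 1) = (0, 8, -4) = -4·(0, -2, 1).

0, 1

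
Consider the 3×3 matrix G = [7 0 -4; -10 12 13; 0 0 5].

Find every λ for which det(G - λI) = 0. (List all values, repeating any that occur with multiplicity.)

5, 7, 12

Set up det(λI - G) = 0.
Expanding along the first row, p(λ) = λ^3 - 24λ^2 + 179λ - 420.
Since p(5) = 0, λ = 5 is a root.
Factor out (λ - 5): p(λ) = (λ - 5)·(λ^2 - 19λ + 84).
The quadratic factors as (λ - 7)·(λ - 12).
Eigenvalues: 5, 7, 12.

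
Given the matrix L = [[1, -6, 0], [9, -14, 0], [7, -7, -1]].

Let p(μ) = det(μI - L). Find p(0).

40

p(0) = det(0·I − L) = det(−L) = (−1)^3·det(L).
det(L) = -40, so p(0) = 40.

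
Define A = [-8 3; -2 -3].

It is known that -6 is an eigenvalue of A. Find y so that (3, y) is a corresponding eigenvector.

We need (A + 6I)v = 0.
A + 6I = [[-2, 3], [-2, 3]].
Row 1: (-2)·3 + (3)·y = 0
Row 2: (-2)·3 + (3)·y = 0
Solving gives y = 2.
Check: A·(3, 2) = (-18, -12) = -6·(3, 2).

2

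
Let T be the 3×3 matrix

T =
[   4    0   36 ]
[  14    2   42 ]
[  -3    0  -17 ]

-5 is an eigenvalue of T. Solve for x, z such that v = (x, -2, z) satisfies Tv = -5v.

4, -1

We need (T + 5I)v = 0.
T + 5I = [[9, 0, 36], [14, 7, 42], [-3, 0, -12]].
Row 1: (9)·x + (0)·-2 + (36)·z = 0
Row 2: (14)·x + (7)·-2 + (42)·z = 0
Row 3: (-3)·x + (0)·-2 + (-12)·z = 0
Solving gives x = 4, z = -1.
Check: T·(4, -2, -1) = (-20, 10, 5) = -5·(4, -2, -1).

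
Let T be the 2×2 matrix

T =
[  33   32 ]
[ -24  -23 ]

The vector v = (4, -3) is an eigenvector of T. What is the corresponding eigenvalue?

Compute Tv: T·(4, -3) = (36, -27).
Since Tv = λv, compare component 1: 36 = λ·4, so λ = 9.

9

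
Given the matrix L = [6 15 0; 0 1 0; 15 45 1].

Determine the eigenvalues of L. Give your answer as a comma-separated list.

1, 1, 6

Compute the characteristic polynomial p(t) = det(tI - L).
Cofactor expansion gives p(t) = t^3 - 8t^2 + 13t - 6.
Rational-root test: t = 1 gives p(1) = 0.
Dividing by (t - 1) leaves t^2 - 7t + 6.
The quadratic factors as (t - 1)·(t - 6).
Eigenvalues: 1, 1, 6.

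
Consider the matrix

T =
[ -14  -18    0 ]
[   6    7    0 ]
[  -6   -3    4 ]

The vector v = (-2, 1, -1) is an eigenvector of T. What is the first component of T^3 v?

250

First find the eigenvalue: Tv = (10, -5, 5) = -5·(-2, 1, -1), so λ = -5.
Then T^3 v = λ^3·v = (-5)^3·(-2, 1, -1) = -125·(-2, 1, -1) = (250, -125, 125).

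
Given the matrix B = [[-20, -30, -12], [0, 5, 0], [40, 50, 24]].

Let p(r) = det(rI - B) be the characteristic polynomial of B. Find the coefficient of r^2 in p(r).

-9

The coefficient of r^2 of det(rI - B) is −trace(B).
trace(B) = (-20) + (5) + (24) = 9, so the coefficient is -9.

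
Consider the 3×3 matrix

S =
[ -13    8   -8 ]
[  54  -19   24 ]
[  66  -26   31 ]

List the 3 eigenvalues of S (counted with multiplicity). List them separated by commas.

Set up det(rI - S) = 0.
Expanding along the first row, p(r) = r^3 + r^2 - 25r - 25.
Since p(5) = 0, r = 5 is a root.
Factor out (r - 5): p(r) = (r - 5)·(r^2 + 6r + 5).
The quadratic factors as (r + 5)·(r + 1).
Eigenvalues: -5, -1, 5.

-5, -1, 5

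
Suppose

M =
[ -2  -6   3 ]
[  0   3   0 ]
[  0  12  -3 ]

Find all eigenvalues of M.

Compute the characteristic polynomial p(t) = det(tI - M).
Expanding the 3×3 determinant: p(t) = t^3 + 2t^2 - 9t - 18.
Rational-root test: t = -3 gives p(-3) = 0.
Factor out (t + 3): p(t) = (t + 3)·(t^2 - t - 6).
The quadratic factors as (t + 2)·(t - 3).
Eigenvalues: -3, -2, 3.

-3, -2, 3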